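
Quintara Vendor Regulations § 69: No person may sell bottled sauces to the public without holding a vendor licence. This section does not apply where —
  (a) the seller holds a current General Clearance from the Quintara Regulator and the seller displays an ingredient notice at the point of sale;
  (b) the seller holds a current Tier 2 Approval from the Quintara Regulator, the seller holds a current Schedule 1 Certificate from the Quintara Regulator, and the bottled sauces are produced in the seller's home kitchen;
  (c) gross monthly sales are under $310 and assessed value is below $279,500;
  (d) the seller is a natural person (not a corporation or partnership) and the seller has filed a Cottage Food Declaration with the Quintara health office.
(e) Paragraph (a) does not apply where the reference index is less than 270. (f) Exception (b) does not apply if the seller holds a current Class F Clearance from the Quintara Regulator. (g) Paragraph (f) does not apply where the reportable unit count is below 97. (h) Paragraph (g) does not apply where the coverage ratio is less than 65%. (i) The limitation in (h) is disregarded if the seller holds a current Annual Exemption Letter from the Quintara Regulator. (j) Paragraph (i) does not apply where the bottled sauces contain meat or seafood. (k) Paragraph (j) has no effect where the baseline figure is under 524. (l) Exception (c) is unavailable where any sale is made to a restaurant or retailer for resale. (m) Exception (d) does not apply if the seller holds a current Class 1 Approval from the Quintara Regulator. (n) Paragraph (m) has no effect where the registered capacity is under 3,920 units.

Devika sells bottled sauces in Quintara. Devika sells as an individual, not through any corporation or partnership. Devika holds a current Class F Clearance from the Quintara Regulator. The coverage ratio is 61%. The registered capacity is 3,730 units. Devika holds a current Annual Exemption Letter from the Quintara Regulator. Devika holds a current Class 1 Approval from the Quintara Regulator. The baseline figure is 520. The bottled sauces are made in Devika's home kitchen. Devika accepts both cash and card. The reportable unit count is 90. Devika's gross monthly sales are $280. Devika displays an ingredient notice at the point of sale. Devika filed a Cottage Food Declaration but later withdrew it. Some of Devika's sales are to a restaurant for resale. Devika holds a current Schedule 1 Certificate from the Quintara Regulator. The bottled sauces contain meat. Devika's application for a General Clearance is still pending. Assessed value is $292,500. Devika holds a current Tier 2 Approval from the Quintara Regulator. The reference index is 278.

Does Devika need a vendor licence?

Exception (a) fails — the General Clearance is not current.
All of (b)'s requirements are met (a current Tier 2 Approval is held; a current Schedule 1 Certificate is held; the bottled sauces are home-kitchen produced). As to paragraphs (f)–(k): (f) would limit (b) — a current Class F Clearance is held — but (g) sets (f) aside: (g) operates against (f): the reportable unit count is 90, below the 97 limit. (h) would limit (g) — the coverage ratio is 61%, less than the 65% limit — but (i) sets (h) aside: (i) operates against (h): a current Annual Exemption Letter is held. (j) would limit (i) — the bottled sauces contain meat — but (k) sets (j) aside: (k) operates against (j): the baseline figure is 520, under the 524 limit. (b) remains available.
Exception (c) fails — assessed value is $292,500, not below $279,500.
Exception (d) does not apply: the Cottage Food Declaration was withdrawn.

No — exception (b) applies; Devika is not required to hold a vendor licence.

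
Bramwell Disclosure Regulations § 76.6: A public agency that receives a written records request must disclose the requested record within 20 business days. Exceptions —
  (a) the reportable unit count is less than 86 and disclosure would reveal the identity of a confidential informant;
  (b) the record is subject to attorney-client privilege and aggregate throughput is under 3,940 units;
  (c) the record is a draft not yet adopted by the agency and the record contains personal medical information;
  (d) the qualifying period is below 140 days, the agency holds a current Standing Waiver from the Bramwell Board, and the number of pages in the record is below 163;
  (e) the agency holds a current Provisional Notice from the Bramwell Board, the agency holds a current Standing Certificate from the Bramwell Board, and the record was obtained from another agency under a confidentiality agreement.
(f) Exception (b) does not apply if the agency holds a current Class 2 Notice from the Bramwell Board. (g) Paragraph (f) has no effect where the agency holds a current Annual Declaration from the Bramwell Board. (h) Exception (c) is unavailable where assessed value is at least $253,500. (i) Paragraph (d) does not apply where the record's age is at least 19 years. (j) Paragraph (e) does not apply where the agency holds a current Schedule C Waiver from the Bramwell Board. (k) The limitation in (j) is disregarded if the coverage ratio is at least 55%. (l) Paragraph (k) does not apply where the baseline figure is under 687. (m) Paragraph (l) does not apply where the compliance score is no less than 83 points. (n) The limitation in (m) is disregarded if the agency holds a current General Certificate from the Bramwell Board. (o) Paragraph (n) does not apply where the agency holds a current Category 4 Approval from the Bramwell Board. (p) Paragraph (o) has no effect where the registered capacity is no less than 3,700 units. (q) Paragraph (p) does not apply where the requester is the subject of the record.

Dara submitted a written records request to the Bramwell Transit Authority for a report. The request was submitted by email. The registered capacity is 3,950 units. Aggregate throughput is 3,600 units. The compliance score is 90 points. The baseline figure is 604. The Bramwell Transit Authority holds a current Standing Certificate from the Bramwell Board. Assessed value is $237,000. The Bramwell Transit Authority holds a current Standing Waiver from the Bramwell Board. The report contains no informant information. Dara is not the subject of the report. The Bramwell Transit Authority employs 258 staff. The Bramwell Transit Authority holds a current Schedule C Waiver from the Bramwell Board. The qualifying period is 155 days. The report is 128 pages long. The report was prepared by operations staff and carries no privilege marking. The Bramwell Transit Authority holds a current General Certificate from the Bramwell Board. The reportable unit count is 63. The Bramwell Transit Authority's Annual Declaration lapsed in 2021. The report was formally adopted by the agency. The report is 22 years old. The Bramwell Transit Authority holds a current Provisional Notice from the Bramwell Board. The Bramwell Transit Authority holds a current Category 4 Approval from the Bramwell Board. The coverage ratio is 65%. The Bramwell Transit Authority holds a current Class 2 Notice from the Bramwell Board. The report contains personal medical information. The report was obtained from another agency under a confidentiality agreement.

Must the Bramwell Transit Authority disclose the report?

Exception (a) fails — the report contains no informant information.
Exception (b) does not apply: the report carries no privilege marking.
Exception (c) fails — the report has been formally adopted.
Exception (d) fails — the qualifying period is 155 days, not below 140 days.
All of (e)'s requirements are met (a current Provisional Notice is held; a current Standing Certificate is held; the report was obtained under a confidentiality agreement). However, paragraphs (j)–(q) must be considered: (j) operates against (e): a current Schedule C Waiver is held. (k) is triggered (the coverage ratio is 65%, meeting the 55% threshold), but is overridden by (l): (l) is triggered — the baseline figure is 604, under the 687 limit. (m) would limit (l) — the compliance score is 90 points, meeting the 83 points threshold — but (n) sets (m) aside: (n) applies — a current General Certificate is held. (o) would limit (n) — a current Category 4 Approval is held — but (p) sets (o) aside: (p) operates against (o): the registered capacity is 3,950 units, meeting the 3,700 units threshold. (q), which would lift (p), does not operate here — Dara is not the subject of the report. Exception (e) does not apply.
No exception applies. The general rule governs.

Yes — the Bramwell Transit Authority must disclose the report.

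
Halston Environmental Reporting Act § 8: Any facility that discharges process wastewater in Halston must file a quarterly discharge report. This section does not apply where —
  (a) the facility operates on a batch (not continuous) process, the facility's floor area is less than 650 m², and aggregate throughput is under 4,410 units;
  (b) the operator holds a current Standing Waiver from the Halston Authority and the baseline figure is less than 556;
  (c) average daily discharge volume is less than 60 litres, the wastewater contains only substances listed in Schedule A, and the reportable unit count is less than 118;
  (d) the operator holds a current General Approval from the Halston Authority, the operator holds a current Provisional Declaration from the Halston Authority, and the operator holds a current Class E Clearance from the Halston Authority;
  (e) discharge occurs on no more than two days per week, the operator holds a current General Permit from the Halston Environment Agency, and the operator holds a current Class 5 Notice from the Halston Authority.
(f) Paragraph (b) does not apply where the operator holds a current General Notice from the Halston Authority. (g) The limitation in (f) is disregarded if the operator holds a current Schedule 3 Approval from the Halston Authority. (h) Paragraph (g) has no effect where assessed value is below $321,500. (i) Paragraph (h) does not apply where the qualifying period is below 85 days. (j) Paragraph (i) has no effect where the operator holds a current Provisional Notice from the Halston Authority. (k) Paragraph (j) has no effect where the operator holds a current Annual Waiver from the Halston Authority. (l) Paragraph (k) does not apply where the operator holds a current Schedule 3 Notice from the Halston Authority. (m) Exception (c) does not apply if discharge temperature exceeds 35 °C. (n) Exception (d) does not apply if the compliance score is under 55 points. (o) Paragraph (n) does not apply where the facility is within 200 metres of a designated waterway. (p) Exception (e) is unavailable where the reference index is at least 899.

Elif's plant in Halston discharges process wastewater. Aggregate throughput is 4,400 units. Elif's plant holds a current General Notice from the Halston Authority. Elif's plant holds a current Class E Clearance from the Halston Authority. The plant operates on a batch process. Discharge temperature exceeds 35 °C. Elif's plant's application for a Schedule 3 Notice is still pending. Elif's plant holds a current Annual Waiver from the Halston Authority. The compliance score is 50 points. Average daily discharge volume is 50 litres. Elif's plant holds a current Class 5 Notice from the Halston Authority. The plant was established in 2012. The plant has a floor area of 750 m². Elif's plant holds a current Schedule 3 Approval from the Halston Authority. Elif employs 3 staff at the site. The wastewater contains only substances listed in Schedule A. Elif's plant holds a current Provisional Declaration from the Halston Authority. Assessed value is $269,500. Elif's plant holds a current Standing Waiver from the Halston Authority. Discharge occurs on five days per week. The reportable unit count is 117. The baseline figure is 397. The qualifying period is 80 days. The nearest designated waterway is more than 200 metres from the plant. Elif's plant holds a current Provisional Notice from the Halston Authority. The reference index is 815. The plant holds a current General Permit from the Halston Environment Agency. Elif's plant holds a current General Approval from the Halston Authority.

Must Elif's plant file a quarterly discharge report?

Exception (a) fails — the facility's floor area is 750 m², not less than 650 m².
Exception (b)'s conditions are all satisfied: a current Standing Waiver is held; the baseline figure is 397, less than the 556 limit. Under paragraphs (f)–(l): (f) would limit (b) — a current General Notice is held — but (g) sets (f) aside: (g) is triggered — a current Schedule 3 Approval is held. (h) would limit (g) — assessed value is $269,500, below the $321,500 limit — but (i) sets (h) aside: (i) applies — the qualifying period is 80 days, below the 85 days limit. (j) would limit (i) — a current Provisional Notice is held — but (k) sets (j) aside: (k) operates against (j): a current Annual Waiver is held. (l) is not triggered (there is no Schedule 3 Notice in force), so (k) stands. Exception (b) stands.
Exception (c): average daily discharge volume is 50 litres, less than the 60 litres limit; the wastewater is Schedule-A-only; the reportable unit count is 117, less than the 118 limit — every condition holds. Turning to paragraph (m): (m) is triggered — discharge temperature exceeds 35 °C. Exception (c) does not apply.
Exception (d): a current General Approval is held; a current Provisional Declaration is held; a current Class E Clearance is held — every condition holds. But: (n) applies — the compliance score is 50 points, under the 55 points limit. (o) is not engaged (the plant is more than 200 m from any designated waterway), so (n) stands. Exception (d) does not apply.
Exception (e) fails — discharge occurs on five days per week.

No — exception (b) applies; Elif's plant is not required to file a quarterly discharge report.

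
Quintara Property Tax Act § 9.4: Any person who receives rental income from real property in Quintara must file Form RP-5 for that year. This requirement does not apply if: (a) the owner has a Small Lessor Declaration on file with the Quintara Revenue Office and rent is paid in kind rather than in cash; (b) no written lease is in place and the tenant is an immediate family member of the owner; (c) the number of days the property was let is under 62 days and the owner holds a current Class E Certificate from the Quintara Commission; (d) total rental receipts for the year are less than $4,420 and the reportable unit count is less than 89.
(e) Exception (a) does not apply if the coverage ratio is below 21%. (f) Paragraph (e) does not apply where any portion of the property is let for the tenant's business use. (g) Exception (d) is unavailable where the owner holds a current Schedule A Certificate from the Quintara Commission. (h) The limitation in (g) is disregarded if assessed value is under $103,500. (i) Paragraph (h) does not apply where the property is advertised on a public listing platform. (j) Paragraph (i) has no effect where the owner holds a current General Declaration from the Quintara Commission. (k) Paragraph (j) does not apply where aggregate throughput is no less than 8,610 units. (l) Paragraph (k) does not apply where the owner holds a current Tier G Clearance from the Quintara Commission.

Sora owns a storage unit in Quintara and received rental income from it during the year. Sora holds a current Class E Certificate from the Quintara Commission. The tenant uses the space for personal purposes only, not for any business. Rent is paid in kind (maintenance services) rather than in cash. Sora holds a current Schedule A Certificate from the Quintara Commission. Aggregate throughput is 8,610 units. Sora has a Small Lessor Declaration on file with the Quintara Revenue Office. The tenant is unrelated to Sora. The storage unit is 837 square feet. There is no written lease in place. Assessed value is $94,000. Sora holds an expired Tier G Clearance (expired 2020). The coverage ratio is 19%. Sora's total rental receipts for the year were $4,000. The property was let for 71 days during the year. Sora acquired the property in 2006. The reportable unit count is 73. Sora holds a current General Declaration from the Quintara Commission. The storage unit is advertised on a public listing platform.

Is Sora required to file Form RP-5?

Exception (a)'s conditions are all satisfied: a Small Lessor Declaration is on file; rent is paid in kind. However, paragraphs (e)–(f) must be considered: (e) is engaged — the coverage ratio is 19%, below the 21% limit. (f) is not engaged (the space is used for personal purposes only), so (e) stands. So (a) is unavailable.
Exception (b) requires that the tenant is an immediate family member of the owner; but the tenant is unrelated to the owner, so (b) is unavailable.
Exception (c) requires that the number of days the property was let is under 62 days; but the number of days the property was let is 71 days, not under 62 days, so (c) is unavailable.
Exception (d) is satisfied on its face — total rental receipts for the year are $4,000, less than the $4,420 limit; the reportable unit count is 73, less than the 89 limit. Turning to paragraphs (g)–(l): (g) operates against (d): a current Schedule A Certificate is held. (h) would limit (g) — assessed value is $94,000, under the $103,500 limit — but (i) sets (h) aside: (i) operates against (h): the property is publicly advertised. (j) applies (a current General Declaration is held), but is set aside by (k): (k) is triggered — aggregate throughput is 8,610 units, meeting the 8,610 units threshold. (l), which would lift (k), is not engaged — there is no Tier G Clearance in force. (d) is therefore removed.
No exception is made out. Sora falls within the general rule.

Yes — Sora must file Form RP-5.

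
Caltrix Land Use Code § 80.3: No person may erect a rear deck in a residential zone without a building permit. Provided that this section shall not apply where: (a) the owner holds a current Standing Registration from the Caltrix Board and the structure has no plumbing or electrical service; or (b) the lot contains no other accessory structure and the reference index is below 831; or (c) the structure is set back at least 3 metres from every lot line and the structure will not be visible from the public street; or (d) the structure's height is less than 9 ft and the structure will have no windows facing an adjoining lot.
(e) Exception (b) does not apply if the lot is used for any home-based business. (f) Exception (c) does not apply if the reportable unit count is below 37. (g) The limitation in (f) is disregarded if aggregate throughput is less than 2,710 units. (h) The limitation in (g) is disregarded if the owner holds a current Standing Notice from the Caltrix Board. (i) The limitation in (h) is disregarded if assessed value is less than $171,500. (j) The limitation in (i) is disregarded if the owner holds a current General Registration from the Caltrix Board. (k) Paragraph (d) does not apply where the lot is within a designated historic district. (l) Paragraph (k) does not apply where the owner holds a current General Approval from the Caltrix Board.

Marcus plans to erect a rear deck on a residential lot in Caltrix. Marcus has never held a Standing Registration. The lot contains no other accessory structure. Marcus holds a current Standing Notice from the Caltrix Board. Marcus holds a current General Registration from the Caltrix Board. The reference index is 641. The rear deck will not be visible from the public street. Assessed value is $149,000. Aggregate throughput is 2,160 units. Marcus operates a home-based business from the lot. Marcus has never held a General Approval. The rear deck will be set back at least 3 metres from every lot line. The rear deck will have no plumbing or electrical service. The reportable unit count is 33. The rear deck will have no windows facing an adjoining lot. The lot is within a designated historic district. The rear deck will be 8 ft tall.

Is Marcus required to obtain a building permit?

Exception (a) does not apply: the Standing Registration is not current.
Exception (b): the lot has no other accessory structure; the reference index is 641, below the 831 limit — every condition holds. Turning to paragraph (e): (e) applies — a home-based business operates on the lot. So (b) is unavailable.
Exception (c): the setback is at least 3 m on every side; the structure will not be visible from the street — every condition holds. Turning to paragraphs (f)–(j): (f) operates against (c): the reportable unit count is 33, below the 37 limit. (g) would limit (f) — aggregate throughput is 2,160 units, less than the 2,710 units limit — but (h) sets (g) aside: (h) applies — a current Standing Notice is held. (i) is engaged (assessed value is $149,000, less than the $171,500 limit), but is overridden by (j): (j) operates against (i): a current General Registration is held. (c) is therefore removed.
All of (d)'s requirements are met (the structure's height is 8 ft, less than the 9 ft limit; no windows face an adjoining lot). Turning to paragraphs (k)–(l): (k) operates against (d): the lot is in a historic district. (l), which would lift (k), is not triggered — there is no General Approval in force. Exception (d) does not apply.
No exception applies. The general rule governs.

Yes — Marcus must obtain a building permit.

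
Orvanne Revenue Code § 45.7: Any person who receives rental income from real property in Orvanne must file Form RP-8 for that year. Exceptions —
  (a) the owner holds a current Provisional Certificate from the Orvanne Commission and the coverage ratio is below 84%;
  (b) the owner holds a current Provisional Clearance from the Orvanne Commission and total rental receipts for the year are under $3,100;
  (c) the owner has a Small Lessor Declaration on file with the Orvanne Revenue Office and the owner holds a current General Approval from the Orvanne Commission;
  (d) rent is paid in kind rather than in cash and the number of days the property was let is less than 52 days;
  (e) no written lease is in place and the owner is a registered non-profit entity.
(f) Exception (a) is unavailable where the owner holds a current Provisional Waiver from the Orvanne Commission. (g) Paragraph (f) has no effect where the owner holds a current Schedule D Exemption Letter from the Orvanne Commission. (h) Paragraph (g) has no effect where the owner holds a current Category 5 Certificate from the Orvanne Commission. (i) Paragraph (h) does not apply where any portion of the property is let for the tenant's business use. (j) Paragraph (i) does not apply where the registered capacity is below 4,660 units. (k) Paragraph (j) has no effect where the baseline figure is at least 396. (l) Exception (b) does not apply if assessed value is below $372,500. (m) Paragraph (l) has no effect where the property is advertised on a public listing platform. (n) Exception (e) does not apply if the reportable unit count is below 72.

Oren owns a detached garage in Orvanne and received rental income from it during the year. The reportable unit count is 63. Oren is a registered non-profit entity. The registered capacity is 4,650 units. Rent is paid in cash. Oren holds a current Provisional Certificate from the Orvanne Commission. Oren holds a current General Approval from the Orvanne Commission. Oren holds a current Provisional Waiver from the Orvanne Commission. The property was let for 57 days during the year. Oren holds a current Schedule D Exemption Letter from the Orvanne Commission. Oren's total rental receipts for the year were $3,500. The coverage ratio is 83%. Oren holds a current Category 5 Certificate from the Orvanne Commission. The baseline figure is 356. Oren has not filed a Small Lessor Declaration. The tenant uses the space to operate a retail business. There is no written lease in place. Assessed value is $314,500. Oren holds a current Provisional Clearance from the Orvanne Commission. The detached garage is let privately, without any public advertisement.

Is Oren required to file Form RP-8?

All of (a)'s requirements are met (a current Provisional Certificate is held; the coverage ratio is 83%, below the 84% limit). However, paragraphs (f)–(k) must be considered: (f) operates against (a): a current Provisional Waiver is held. (g) is engaged (a current Schedule D Exemption Letter is held), but is itself disapplied by (h): (h) operates against (g): a current Category 5 Certificate is held. (i) applies (the space is let for business use), but is itself disapplied by (j): (j) applies — the registered capacity is 4,650 units, below the 4,660 units limit. (k) does not operate here (the baseline figure is 356, short of 396), so (j) stands. Exception (a) does not apply.
Exception (b) requires that total rental receipts for the year are under $3,100; but total rental receipts for the year are $3,500, not under $3,100, so (b) is unavailable.
Exception (c) does not apply: no Small Lessor Declaration is on file.
Exception (d) requires that rent is paid in kind rather than in cash; but rent is paid in cash, so (d) is unavailable.
Exception (e)'s conditions are all satisfied: there is no written lease; Oren is a registered non-profit. But: (n) operates against (e): the reportable unit count is 63, below the 72 limit. So (e) is unavailable.
None of the exceptions is available; § 45.7 applies in full.

Yes — Oren must file Form RP-8.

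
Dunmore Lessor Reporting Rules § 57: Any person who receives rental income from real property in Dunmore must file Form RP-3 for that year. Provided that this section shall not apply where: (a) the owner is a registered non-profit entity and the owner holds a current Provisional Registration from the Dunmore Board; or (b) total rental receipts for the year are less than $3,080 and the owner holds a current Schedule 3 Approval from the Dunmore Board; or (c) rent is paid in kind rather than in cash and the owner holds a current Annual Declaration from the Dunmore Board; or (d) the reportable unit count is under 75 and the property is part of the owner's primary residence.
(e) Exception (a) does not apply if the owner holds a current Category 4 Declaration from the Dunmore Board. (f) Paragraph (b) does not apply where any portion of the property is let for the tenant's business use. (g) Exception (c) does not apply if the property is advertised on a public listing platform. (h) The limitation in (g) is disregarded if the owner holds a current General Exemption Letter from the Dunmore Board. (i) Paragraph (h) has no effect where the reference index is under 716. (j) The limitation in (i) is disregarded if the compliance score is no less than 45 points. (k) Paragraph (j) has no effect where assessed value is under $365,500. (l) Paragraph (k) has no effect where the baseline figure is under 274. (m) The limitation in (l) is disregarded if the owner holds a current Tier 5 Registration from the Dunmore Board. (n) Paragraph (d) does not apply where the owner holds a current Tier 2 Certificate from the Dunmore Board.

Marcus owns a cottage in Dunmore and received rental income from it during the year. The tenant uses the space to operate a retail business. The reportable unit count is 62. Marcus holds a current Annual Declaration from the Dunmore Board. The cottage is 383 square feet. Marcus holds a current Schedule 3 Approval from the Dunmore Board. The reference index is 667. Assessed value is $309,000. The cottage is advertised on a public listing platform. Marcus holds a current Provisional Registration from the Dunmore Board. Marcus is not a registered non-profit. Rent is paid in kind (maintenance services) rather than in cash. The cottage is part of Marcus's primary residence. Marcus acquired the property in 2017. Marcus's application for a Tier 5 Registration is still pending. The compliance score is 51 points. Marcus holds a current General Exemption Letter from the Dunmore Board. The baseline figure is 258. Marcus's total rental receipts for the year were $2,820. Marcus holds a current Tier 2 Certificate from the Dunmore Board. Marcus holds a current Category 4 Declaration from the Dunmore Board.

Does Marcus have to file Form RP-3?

Exception (a) fails — Marcus is not a registered non-profit.
Exception (b)'s conditions are all satisfied: total rental receipts for the year are $2,820, less than the $3,080 limit; a current Schedule 3 Approval is held. However, paragraph (f) must be considered: (f) operates against (b): the space is let for business use. (b) is therefore removed.
Exception (c)'s conditions are all satisfied: rent is paid in kind; a current Annual Declaration is held. Considering the limiting provisions: (g) is triggered (the property is publicly advertised), but is itself disapplied by (h): (h) applies — a current General Exemption Letter is held. (i) would limit (h) — the reference index is 667, under the 716 limit — but (j) sets (i) aside: (j) operates against (i): the compliance score is 51 points, meeting the 45 points threshold. (k) is triggered (assessed value is $309,000, under the $365,500 limit), but yields to (l): (l) is engaged — the baseline figure is 258, under the 274 limit. (m) does not operate here (there is no Tier 5 Registration in force), so (l) stands. (c) remains available.
Exception (d)'s conditions are all satisfied: the reportable unit count is 62, under the 75 limit; the cottage is part of the primary residence. But: (n) is triggered — a current Tier 2 Certificate is held. So (d) is unavailable.

No — exception (c) applies; Marcus is not required to file Form RP-3.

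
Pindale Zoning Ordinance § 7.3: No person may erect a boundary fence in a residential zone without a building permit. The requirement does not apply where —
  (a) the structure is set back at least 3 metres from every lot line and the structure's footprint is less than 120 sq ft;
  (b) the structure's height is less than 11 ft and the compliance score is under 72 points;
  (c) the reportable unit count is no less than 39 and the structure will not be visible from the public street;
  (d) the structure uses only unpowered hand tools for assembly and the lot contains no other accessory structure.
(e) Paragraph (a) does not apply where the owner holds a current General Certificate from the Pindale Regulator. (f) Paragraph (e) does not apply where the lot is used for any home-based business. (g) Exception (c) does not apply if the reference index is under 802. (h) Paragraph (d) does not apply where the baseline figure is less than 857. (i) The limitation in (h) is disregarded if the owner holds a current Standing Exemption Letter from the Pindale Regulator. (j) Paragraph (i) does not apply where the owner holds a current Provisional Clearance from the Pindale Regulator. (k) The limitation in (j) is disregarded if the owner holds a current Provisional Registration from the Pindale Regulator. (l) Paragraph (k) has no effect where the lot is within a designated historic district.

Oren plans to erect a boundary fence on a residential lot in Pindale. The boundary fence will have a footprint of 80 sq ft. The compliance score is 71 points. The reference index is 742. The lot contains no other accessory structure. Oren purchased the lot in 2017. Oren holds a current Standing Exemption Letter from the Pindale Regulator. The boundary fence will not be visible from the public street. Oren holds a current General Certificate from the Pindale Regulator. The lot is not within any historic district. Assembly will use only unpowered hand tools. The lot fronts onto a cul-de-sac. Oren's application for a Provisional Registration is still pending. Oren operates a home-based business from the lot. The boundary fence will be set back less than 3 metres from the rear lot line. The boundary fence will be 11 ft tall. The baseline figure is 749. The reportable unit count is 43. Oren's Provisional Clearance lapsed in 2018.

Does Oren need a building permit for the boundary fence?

No — exception (d) applies; Oren does not need a building permit.

Exception (a) requires that the structure is set back at least 3 metres from every lot line; but the rear setback is under 3 m, so (a) is unavailable.
Exception (b) requires that the structure's height is less than 11 ft; but the structure's height is 11 ft, not less than 11 ft, so (b) is unavailable.
Exception (c) is satisfied on its face — the reportable unit count is 43, meeting the 39 threshold; the structure will not be visible from the street. But applying paragraph (g): (g) is engaged — the reference index is 742, under the 802 limit. So (c) is unavailable.
Exception (d): assembly uses only hand tools; the lot has no other accessory structure — every condition holds. Applying paragraphs (h)–(l): (h) is triggered (the baseline figure is 749, less than the 857 limit), but is overridden by (i): (i) operates against (h): a current Standing Exemption Letter is held. (j) is not triggered (the Provisional Clearance is not current), so (i) stands. Exception (d) stands.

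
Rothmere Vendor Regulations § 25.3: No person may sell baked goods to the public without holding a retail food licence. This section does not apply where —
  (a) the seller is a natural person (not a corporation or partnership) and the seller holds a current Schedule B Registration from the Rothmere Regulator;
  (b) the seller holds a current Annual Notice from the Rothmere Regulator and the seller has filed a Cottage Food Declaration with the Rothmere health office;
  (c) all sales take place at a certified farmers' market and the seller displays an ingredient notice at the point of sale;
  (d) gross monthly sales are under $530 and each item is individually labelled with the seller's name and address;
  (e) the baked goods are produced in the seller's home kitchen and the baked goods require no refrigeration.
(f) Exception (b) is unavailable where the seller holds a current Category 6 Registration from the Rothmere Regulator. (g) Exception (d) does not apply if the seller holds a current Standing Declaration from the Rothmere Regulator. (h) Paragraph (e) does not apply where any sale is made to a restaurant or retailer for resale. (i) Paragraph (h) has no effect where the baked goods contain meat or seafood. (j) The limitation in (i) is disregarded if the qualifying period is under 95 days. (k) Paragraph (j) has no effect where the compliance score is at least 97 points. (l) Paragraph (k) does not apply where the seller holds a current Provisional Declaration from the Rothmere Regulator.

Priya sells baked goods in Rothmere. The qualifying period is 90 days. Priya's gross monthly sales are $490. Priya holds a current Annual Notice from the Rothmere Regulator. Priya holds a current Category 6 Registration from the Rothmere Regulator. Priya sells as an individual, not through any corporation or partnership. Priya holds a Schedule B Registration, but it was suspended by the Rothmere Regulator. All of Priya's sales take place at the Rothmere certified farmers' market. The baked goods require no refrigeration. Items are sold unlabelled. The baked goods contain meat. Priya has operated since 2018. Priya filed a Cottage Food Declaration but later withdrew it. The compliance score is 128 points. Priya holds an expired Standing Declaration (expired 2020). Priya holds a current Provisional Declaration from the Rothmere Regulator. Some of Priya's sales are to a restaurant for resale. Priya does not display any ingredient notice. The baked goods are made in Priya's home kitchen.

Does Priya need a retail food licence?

Yes — Priya must hold a retail food licence.

Exception (a) requires that the seller holds a current Schedule B Registration from the Rothmere Regulator; but no current Schedule B Registration is held, so (a) is unavailable.
Exception (b) fails — the Cottage Food Declaration was withdrawn.
Exception (c) fails — no ingredient notice is displayed.
Exception (d) does not apply: items are sold unlabelled.
Exception (e): the baked goods are home-kitchen produced; the baked goods are shelf-stable — every condition holds. But applying paragraphs (h)–(l): (h) operates against (e): some sales are to a restaurant for resale. (i) would limit (h) — the baked goods contain meat — but (j) sets (i) aside: (j) is engaged — the qualifying period is 90 days, under the 95 days limit. (k) is triggered (the compliance score is 128 points, meeting the 97 points threshold), but yields to (l): (l) is triggered — a current Provisional Declaration is held. So (e) is unavailable.
None of the exceptions is available; § 25.3 applies in full.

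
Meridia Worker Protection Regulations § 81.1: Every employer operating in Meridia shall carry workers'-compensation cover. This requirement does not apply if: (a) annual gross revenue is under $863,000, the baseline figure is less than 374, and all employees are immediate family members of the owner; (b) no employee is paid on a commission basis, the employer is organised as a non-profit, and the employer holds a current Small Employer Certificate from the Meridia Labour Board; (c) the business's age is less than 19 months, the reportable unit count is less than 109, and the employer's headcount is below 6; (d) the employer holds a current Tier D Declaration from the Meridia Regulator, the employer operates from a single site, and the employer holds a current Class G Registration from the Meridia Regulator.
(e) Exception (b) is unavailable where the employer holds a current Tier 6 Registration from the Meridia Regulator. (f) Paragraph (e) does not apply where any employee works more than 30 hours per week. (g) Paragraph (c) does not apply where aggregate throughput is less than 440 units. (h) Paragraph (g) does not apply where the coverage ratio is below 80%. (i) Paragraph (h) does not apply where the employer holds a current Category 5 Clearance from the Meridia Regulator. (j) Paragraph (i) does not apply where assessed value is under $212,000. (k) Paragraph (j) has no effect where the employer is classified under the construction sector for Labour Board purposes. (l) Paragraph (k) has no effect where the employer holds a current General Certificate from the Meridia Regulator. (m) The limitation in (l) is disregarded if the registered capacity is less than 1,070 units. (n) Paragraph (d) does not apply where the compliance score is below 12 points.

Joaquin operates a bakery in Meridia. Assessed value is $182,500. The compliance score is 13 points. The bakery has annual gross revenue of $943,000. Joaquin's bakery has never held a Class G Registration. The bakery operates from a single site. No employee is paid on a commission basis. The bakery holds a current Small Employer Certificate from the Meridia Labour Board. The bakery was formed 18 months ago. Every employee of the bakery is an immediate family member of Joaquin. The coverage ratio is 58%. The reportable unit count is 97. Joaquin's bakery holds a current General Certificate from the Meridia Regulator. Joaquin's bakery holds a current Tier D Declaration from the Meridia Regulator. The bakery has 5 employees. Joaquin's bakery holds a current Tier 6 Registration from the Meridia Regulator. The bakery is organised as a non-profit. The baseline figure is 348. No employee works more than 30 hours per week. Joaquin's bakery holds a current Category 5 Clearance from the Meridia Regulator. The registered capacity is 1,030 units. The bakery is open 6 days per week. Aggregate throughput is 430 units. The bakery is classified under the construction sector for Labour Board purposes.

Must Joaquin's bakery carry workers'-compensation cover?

Yes — Joaquin's bakery must carry workers'-compensation cover.

Exception (a) does not apply: annual gross revenue is $943,000, not under $863,000.
Exception (b): no employee is paid on commission; the employer is a non-profit; a current Small Employer Certificate is held — every condition holds. But: (e) operates — a current Tier 6 Registration is held. (f) does not operate here (no employee exceeds 30 hours/week), so (e) stands. So (b) is unavailable.
Exception (c)'s conditions are all satisfied: the business's age is 18 months, less than the 19 months limit; the reportable unit count is 97, less than the 109 limit; the employer's headcount is 5, below the 6 limit. But: (g) operates against (c): aggregate throughput is 430 units, less than the 440 units limit. (h) would limit (g) — the coverage ratio is 58%, below the 80% limit — but (i) sets (h) aside: (i) operates against (h): a current Category 5 Clearance is held. (j) would limit (i) — assessed value is $182,500, under the $212,000 limit — but (k) sets (j) aside: (k) operates — the bakery is classified under the construction sector. (l) is triggered (a current General Certificate is held), but yields to (m): (m) operates — the registered capacity is 1,030 units, less than the 1,070 units limit. Exception (c) does not apply.
Exception (d) does not apply: there is no Class G Registration in force.
No exception applies. The general rule governs.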